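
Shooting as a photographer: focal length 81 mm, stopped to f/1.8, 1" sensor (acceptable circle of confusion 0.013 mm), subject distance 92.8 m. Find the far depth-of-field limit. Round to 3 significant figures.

139 m

Hyperfocal distance H = f²/(N·c) + f = 81²/(1.8 × 0.013) + 81 = 6561/0.0234 + 81 ≈ 280465.6 mm ≈ 280.5 m.
Far limit Df = s·(H − f)/(H − s) = 92800 × (280465.6 − 81) / (280465.6 − 92800) = 92800 × 280384.6 / 187665.6 ≈ 138649 mm ≈ 139 m.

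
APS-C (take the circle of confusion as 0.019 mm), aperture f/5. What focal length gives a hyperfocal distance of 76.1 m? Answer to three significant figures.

85.0 mm

From H = f²/(N·c) + f, with f ≪ H: f ≈ √(H·N·c) = √(76100 × 5 × 0.019) = √7229.5 ≈ 85.03 mm.
The +f correction barely moves this — solving exactly, f² + N·c·f − N·c·H = 0 ⇒ f = (−N·c + √((N·c)² + 4·N·c·H))/2 = (−0.095 + √28918)/2 ≈ 84.979 mm, so f ≈ 85.0 mm.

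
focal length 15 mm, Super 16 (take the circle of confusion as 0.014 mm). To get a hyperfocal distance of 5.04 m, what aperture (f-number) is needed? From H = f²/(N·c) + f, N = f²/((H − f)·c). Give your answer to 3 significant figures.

f/3.20

Rearrange H = f²/(N·c) + f for N: N = f² / ((H − f)·c).
N = 15² / ((5040 − 15) × 0.014) = 225 / 70.35 ≈ 3.20.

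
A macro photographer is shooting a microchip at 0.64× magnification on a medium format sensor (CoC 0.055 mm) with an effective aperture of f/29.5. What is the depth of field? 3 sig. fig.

7.92 mm

At magnification m, DoF ≈ 2·N_eff·c/m² = 2 × 29.5 × 0.055 / 0.64² = 3.245 / 0.4096 ≈ 7.92 mm.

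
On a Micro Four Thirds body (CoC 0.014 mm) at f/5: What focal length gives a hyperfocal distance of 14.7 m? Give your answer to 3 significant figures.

From H = f²/(N·c) + f, with f ≪ H: f ≈ √(H·N·c) = √(14700 × 5 × 0.014) = √1029.0 ≈ 32.08 mm.
Exact: f² + N·c·f − N·c·H = 0 ⇒ f = (−N·c + √((N·c)² + 4·N·c·H))/2 = (−0.07 + √4116.0)/2 ≈ 32.043 mm ≈ 32.0 mm.

32.0 mm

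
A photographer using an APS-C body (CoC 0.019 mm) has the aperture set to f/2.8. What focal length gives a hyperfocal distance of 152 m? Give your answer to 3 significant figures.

From H = f²/(N·c) + f, with f ≪ H: f ≈ √(H·N·c) = √(152000 × 2.8 × 0.019) = √8086.4 ≈ 89.92 mm.
The +f correction barely moves this — solving exactly, f² + N·c·f − N·c·H = 0 ⇒ f = (−N·c + √((N·c)² + 4·N·c·H))/2 = (−0.0532 + √32346)/2 ≈ 89.898 mm, so f ≈ 89.9 mm.

89.9 mm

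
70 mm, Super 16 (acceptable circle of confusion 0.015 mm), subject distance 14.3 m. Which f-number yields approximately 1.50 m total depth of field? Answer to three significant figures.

Write h = H − f = f²/(N·c). The thin-lens limits are Dn = s·h/(h + (s−f)) and Df = s·h/(h − (s−f)), so DoF = Df − Dn = 2·s·(s−f)·h / (h² − (s−f)²).
That is a quadratic in h: DoF·h² − 2·s·(s−f)·h − DoF·(s−f)² = 0 ⇒ h = (s−f)·(s + √(s² + DoF²)) / DoF = 14230 × (14300 + √(14300² + 1500²)) / 1500 = 14230 × (14300 + 14378.5) / 1500 ≈ 272063 mm.
Then N = f²/(c·h) = 70² / (0.015 × 272063) = 4900 / 4080.9 ≈ 1.20.

f/1.20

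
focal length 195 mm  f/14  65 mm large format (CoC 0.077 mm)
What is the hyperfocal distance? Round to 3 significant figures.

35.5 m

Hyperfocal distance H = f²/(N·c) + f = 195²/(14 × 0.077) + 195 = 38025/1.078 + 195 ≈ 35468.7 mm ≈ 35.5 m.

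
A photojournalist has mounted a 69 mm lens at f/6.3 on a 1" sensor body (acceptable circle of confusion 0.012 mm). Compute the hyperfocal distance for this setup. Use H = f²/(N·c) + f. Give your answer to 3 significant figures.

63.0 m

Hyperfocal distance H = f²/(N·c) + f = 69²/(6.3 × 0.012) + 69 = 4761/0.0756 + 69 ≈ 63045.2 mm ≈ 63.0 m.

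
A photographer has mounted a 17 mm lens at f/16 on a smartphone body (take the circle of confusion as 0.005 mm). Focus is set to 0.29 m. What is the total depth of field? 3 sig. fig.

44.1 mm

Hyperfocal distance H = f²/(N·c) + f = 17²/(16 × 0.005) + 17 = 289/0.08 + 17 ≈ 3629.5 mm ≈ 3.630 m.
Near limit Dn = s·(H − f)/(H + s − 2f) = 290 × (3629.5 − 17) / (3629.5 + 290 − 2 × 17) = 290 × 3612.5 / 3885.5 ≈ 269.624 mm.
Far limit Df = s·(H − f)/(H − s) = 290 × (3629.5 − 17) / (3629.5 − 290) = 290 × 3612.5 / 3339.5 ≈ 313.707 mm.
Depth of field = Df − Dn = 313.707 − 269.624 ≈ 44.083 mm.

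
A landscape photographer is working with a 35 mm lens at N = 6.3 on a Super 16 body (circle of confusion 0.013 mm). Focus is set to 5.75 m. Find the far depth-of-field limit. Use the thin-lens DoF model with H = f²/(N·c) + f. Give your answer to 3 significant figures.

9.31 m

Hyperfocal distance H = f²/(N·c) + f = 35²/(6.3 × 0.013) + 35 = 1225/0.0819 + 35 ≈ 14992.3 mm ≈ 14.99 m.
Far limit Df = s·(H − f)/(H − s) = 5750 × (14992.3 − 35) / (14992.3 − 5750) = 5750 × 14957.3 / 9242.3 ≈ 9305.5 mm ≈ 9.31 m.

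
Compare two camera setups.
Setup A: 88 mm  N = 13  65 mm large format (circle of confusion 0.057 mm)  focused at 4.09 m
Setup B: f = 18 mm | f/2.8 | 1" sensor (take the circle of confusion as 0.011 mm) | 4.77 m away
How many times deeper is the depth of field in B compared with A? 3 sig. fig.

Setup A: H = 88²/(13×0.057) + 88 ≈ 10538.7 mm; DoF = Df − Dn = 6628.2 − 2957.5 ≈ 3670.7 mm.
Setup B: H = 18²/(2.8×0.011) + 18 ≈ 10537.5 mm; DoF = Df − Dn = 8700.1 − 3285.7 ≈ 5414.4 mm.
Ratio = 5414.4 / 3670.7 ≈ 1.48.

1.48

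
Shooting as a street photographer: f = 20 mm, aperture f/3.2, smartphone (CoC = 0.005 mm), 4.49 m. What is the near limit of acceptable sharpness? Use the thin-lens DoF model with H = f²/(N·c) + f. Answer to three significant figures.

3.81 m

Hyperfocal distance H = f²/(N·c) + f = 20²/(3.2 × 0.005) + 20 = 400/0.016 + 20 ≈ 25020.0 mm ≈ 25.02 m.
Near limit Dn = s·(H − f)/(H + s − 2f) = 4490 × (25020.0 − 20) / (25020.0 + 4490 − 2 × 20) = 4490 × 25000.0 / 29470.0 ≈ 3809.0 mm ≈ 3.81 m.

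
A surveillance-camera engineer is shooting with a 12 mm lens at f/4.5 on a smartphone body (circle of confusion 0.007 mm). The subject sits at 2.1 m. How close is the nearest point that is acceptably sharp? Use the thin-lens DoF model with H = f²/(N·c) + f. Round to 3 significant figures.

1.44 m

Hyperfocal distance H = f²/(N·c) + f = 12²/(4.5 × 0.007) + 12 = 144/0.0315 + 12 ≈ 4583.4 mm ≈ 4.583 m.
Near limit Dn = s·(H − f)/(H + s − 2f) = 2100 × (4583.4 − 12) / (4583.4 + 2100 − 2 × 12) = 2100 × 4571.4 / 6659.4 ≈ 1441.6 mm ≈ 1.44 m.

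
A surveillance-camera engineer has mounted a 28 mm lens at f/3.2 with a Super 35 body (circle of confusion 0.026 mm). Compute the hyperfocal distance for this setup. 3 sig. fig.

9.45 m

Hyperfocal distance H = f²/(N·c) + f = 28²/(3.2 × 0.026) + 28 = 784/0.0832 + 28 ≈ 9451.1 mm ≈ 9.45 m.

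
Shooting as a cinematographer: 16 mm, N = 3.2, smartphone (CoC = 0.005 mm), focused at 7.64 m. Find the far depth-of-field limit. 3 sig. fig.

Hyperfocal distance H = f²/(N·c) + f = 16²/(3.2 × 0.005) + 16 = 256/0.016 + 16 ≈ 16016.0 mm ≈ 16.02 m.
Far limit Df = s·(H − f)/(H − s) = 7640 × (16016.0 − 16) / (16016.0 − 7640) = 7640 × 16000.0 / 8376.0 ≈ 14594 mm ≈ 14.6 m.

14.6 m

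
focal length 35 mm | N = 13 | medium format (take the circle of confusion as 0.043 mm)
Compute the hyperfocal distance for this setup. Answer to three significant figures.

Hyperfocal distance H = f²/(N·c) + f = 35²/(13 × 0.043) + 35 = 1225/0.559 + 35 ≈ 2226.4 mm ≈ 2.23 m.

2.23 m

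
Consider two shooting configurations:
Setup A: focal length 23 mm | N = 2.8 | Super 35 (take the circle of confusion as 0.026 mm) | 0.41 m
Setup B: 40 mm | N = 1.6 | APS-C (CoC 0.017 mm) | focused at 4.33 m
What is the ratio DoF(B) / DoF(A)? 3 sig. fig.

Setup A: H = 23²/(2.8×0.026) + 23 ≈ 7289.5 mm; DoF = Df − Dn = 433.064 − 389.268 ≈ 43.796 mm.
Setup B: H = 40²/(1.6×0.017) + 40 ≈ 58863.5 mm; DoF = Df − Dn = 4670.63 − 4035.68 ≈ 634.95 mm.
Ratio = 634.95 / 43.796 ≈ 14.5.

14.5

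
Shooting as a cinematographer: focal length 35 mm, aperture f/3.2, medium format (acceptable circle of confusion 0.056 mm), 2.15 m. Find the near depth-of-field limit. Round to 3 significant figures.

Hyperfocal distance H = f²/(N·c) + f = 35²/(3.2 × 0.056) + 35 = 1225/0.1792 + 35 ≈ 6870.9 mm ≈ 6.871 m.
Near limit Dn = s·(H − f)/(H + s − 2f) = 2150 × (6870.9 − 35) / (6870.9 + 2150 − 2 × 35) = 2150 × 6835.9 / 8950.9 ≈ 1642.0 mm ≈ 1.64 m.

1.64 m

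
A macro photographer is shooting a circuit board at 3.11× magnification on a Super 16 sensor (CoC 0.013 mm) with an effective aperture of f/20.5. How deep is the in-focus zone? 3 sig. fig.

0.0551 mm

At magnification m, DoF ≈ 2·N_eff·c/m² = 2 × 20.5 × 0.013 / 3.11² = 0.533 / 9.672 ≈ 0.0551 mm.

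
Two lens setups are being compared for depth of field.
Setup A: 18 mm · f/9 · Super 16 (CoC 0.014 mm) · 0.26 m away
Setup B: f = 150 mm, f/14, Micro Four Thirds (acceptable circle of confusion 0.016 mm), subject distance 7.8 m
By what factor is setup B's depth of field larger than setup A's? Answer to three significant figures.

Setup A: H = 18²/(9×0.014) + 18 ≈ 2589.4 mm; DoF = Df − Dn = 287.011 − 237.636 ≈ 49.375 mm.
Setup B: H = 150²/(14×0.016) + 150 ≈ 100596.4 mm; DoF = Df − Dn = 8443.0 − 7248.0 ≈ 1195.0 mm.
Ratio = 1195.0 / 49.375 ≈ 24.2.

24.2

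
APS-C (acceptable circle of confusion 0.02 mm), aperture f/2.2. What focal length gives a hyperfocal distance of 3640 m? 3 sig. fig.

400 mm

From H = f²/(N·c) + f, with f ≪ H: f ≈ √(H·N·c) = √(3640000 × 2.2 × 0.02) = √160160 ≈ 400.2 mm.
The +f correction barely moves this — solving exactly, f² + N·c·f − N·c·H = 0 ⇒ f = (−N·c + √((N·c)² + 4·N·c·H))/2 = (−0.044 + √640640)/2 ≈ 400.18 mm, so f ≈ 400 mm.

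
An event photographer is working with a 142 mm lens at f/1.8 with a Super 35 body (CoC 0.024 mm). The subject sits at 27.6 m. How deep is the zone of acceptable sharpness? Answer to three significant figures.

Hyperfocal distance H = f²/(N·c) + f = 142²/(1.8 × 0.024) + 142 = 20164/0.0432 + 142 ≈ 466901.3 mm ≈ 466.9 m.
Near limit Dn = s·(H − f)/(H + s − 2f) = 27600 × (466901.3 − 142) / (466901.3 + 27600 − 2 × 142) = 27600 × 466759.3 / 494217.3 ≈ 26066.6 mm.
Far limit Df = s·(H − f)/(H − s) = 27600 × (466901.3 − 142) / (466901.3 − 27600) = 27600 × 466759.3 / 439301.3 ≈ 29325.1 mm.
Depth of field = Df − Dn = 29325.1 − 26066.6 ≈ 3258.5 mm ≈ 3.26 m.

3.26 m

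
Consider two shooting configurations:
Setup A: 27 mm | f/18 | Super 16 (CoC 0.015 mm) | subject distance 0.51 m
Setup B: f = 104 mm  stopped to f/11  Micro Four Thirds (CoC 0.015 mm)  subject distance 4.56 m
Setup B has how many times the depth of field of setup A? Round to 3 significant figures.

3.30

Setup A: H = 27²/(18×0.015) + 27 ≈ 2727.0 mm; DoF = Df − Dn = 621.11 − 432.61 ≈ 188.50 mm.
Setup B: H = 104²/(11×0.015) + 104 ≈ 65655.5 mm; DoF = Df − Dn = 4892.58 − 4269.75 ≈ 622.83 mm.
Ratio = 622.83 / 188.50 ≈ 3.30.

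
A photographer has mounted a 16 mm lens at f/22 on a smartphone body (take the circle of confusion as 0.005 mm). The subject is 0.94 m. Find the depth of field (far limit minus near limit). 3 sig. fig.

Hyperfocal distance H = f²/(N·c) + f = 16²/(22 × 0.005) + 16 = 256/0.11 + 16 ≈ 2343.3 mm ≈ 2.343 m.
Near limit Dn = s·(H − f)/(H + s − 2f) = 940 × (2343.3 − 16) / (2343.3 + 940 − 2 × 16) = 940 × 2327.3 / 3251.3 ≈ 672.86 mm.
Far limit Df = s·(H − f)/(H − s) = 940 × (2343.3 − 16) / (2343.3 − 940) = 940 × 2327.3 / 1403.3 ≈ 1558.95 mm.
Depth of field = Df − Dn = 1558.95 − 672.86 ≈ 886.09 mm ≈ 0.886 m.

0.886 m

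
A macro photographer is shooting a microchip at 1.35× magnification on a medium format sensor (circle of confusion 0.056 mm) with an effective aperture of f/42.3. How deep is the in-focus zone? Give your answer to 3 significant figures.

2.60 mm

At magnification m, DoF ≈ 2·N_eff·c/m² = 2 × 42.3 × 0.056 / 1.35² = 4.738 / 1.823 ≈ 2.6 mm.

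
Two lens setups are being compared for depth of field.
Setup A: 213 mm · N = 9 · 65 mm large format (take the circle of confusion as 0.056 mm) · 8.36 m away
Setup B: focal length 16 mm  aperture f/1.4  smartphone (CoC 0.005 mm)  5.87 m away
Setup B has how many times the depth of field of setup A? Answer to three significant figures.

Setup A: H = 213²/(9×0.056) + 213 ≈ 90230.9 mm; DoF = Df − Dn = 9191.9 − 7666.2 ≈ 1525.7 mm.
Setup B: H = 16²/(1.4×0.005) + 16 ≈ 36587.4 mm; DoF = Df − Dn = 6988.7 − 5060.0 ≈ 1928.7 mm.
Ratio = 1928.7 / 1525.7 ≈ 1.26.

1.26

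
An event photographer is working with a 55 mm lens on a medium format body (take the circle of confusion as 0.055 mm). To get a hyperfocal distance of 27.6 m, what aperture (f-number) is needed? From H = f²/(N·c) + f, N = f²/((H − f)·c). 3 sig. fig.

Rearrange H = f²/(N·c) + f for N: N = f² / ((H − f)·c).
N = 55² / ((27600 − 55) × 0.055) = 3025 / 1515 ≈ 2.00.

f/2.00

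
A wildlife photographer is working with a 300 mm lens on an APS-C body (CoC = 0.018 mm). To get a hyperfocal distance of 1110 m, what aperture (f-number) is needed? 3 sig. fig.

Rearrange H = f²/(N·c) + f for N: N = f² / ((H − f)·c).
N = 300² / ((1110000 − 300) × 0.018) = 90000 / 19975 ≈ 4.51.

f/4.51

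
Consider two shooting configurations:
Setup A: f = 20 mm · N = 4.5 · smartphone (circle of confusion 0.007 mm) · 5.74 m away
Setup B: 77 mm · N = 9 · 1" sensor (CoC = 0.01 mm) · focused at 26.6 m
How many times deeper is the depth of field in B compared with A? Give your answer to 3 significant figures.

Setup A: H = 20²/(4.5×0.007) + 20 ≈ 12718.4 mm; DoF = Df − Dn = 10444.9 − 3957.4 ≈ 6487.5 mm.
Setup B: H = 77²/(9×0.01) + 77 ≈ 65954.8 mm; DoF = Df − Dn = 44527 − 18965 ≈ 25562 mm.
Ratio = 25562 / 6487.5 ≈ 3.94.

3.94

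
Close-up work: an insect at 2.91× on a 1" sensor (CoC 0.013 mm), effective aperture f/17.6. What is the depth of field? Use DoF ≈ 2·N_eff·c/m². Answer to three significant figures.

At magnification m, DoF ≈ 2·N_eff·c/m² = 2 × 17.6 × 0.013 / 2.91² = 0.4576 / 8.468 ≈ 0.054 mm.

0.0540 mm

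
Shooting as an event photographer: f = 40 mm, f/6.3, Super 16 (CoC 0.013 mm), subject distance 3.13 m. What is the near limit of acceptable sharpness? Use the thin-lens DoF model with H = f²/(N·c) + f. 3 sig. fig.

Hyperfocal distance H = f²/(N·c) + f = 40²/(6.3 × 0.013) + 40 = 1600/0.0819 + 40 ≈ 19576.0 mm ≈ 19.58 m.
Near limit Dn = s·(H − f)/(H + s − 2f) = 3130 × (19576.0 − 40) / (19576.0 + 3130 − 2 × 40) = 3130 × 19536.0 / 22626.0 ≈ 2702.5 mm ≈ 2.70 m.

2.70 m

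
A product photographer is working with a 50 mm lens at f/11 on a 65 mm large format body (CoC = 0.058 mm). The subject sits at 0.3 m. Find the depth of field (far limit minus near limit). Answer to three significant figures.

38.4 mm

Hyperfocal distance H = f²/(N·c) + f = 50²/(11 × 0.058) + 50 = 2500/0.638 + 50 ≈ 3968.5 mm ≈ 3.968 m.
Near limit Dn = s·(H − f)/(H + s − 2f) = 300 × (3968.5 − 50) / (3968.5 + 300 − 2 × 50) = 300 × 3918.5 / 4168.5 ≈ 282.008 mm.
Far limit Df = s·(H − f)/(H − s) = 300 × (3968.5 − 50) / (3968.5 − 300) = 300 × 3918.5 / 3668.5 ≈ 320.444 mm.
Depth of field = Df − Dn = 320.444 − 282.008 ≈ 38.436 mm.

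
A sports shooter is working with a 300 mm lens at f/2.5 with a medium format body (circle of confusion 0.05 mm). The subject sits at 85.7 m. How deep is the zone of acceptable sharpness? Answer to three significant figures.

20.6 m

Hyperfocal distance H = f²/(N·c) + f = 300²/(2.5 × 0.05) + 300 = 90000/0.125 + 300 ≈ 720300.0 mm ≈ 720.3 m.
Near limit Dn = s·(H − f)/(H + s − 2f) = 85700 × (720300.0 − 300) / (720300.0 + 85700 − 2 × 300) = 85700 × 720000.0 / 805400.0 ≈ 76613 mm.
Far limit Df = s·(H − f)/(H − s) = 85700 × (720300.0 − 300) / (720300.0 − 85700) = 85700 × 720000.0 / 634600.0 ≈ 97233 mm.
Depth of field = Df − Dn = 97233 − 76613 ≈ 20620 mm ≈ 20.6 m.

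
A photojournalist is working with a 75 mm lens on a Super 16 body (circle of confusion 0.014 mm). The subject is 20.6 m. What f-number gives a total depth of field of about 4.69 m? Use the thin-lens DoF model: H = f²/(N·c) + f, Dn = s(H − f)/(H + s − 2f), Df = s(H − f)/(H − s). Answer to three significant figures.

Write h = H − f = f²/(N·c). The thin-lens limits are Dn = s·h/(h + (s−f)) and Df = s·h/(h − (s−f)), so DoF = Df − Dn = 2·s·(s−f)·h / (h² − (s−f)²).
That is a quadratic in h: DoF·h² − 2·s·(s−f)·h − DoF·(s−f)² = 0 ⇒ h = (s−f)·(s + √(s² + DoF²)) / DoF = 20525 × (20600 + √(20600² + 4690²)) / 4690 = 20525 × (20600 + 21127.1) / 4690 ≈ 182612 mm.
Then N = f²/(c·h) = 75² / (0.014 × 182612) = 5625 / 2556.6 ≈ 2.20.

f/2.20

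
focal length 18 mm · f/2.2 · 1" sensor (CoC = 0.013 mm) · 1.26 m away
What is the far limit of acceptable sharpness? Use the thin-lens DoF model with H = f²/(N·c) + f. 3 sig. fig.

Hyperfocal distance H = f²/(N·c) + f = 18²/(2.2 × 0.013) + 18 = 324/0.0286 + 18 ≈ 11346.7 mm ≈ 11.35 m.
Far limit Df = s·(H − f)/(H − s) = 1260 × (11346.7 − 18) / (11346.7 − 1260) = 1260 × 11328.7 / 10086.7 ≈ 1415.1 mm ≈ 1.42 m.

1.42 m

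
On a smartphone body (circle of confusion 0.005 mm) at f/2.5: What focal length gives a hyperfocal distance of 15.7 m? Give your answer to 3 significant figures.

From H = f²/(N·c) + f, with f ≪ H: f ≈ √(H·N·c) = √(15700 × 2.5 × 0.005) = √196.25 ≈ 14.01 mm.
The +f correction barely moves this — solving exactly, f² + N·c·f − N·c·H = 0 ⇒ f = (−N·c + √((N·c)² + 4·N·c·H))/2 = (−0.0125 + √785.00)/2 ≈ 14.003 mm, so f ≈ 14.0 mm.

14.0 mm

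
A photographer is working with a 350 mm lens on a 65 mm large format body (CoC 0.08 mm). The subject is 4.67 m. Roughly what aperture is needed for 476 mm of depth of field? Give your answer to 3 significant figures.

Write h = H − f = f²/(N·c). The thin-lens limits are Dn = s·h/(h + (s−f)) and Df = s·h/(h − (s−f)), so DoF = Df − Dn = 2·s·(s−f)·h / (h² − (s−f)²).
That is a quadratic in h: DoF·h² − 2·s·(s−f)·h − DoF·(s−f)² = 0 ⇒ h = (s−f)·(s + √(s² + DoF²)) / DoF = 4320 × (4670 + √(4670² + 476²)) / 476 = 4320 × (4670 + 4694.20) / 476 ≈ 84986 mm.
Then N = f²/(c·h) = 350² / (0.08 × 84986) = 122500 / 6798.9 ≈ 18.

f/18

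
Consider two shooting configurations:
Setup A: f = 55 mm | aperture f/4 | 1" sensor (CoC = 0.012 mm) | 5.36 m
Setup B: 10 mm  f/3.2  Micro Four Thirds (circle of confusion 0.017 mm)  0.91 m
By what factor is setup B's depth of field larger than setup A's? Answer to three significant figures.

1.29

Setup A: H = 55²/(4×0.012) + 55 ≈ 63075.8 mm; DoF = Df − Dn = 5852.67 − 4943.84 ≈ 908.83 mm.
Setup B: H = 10²/(3.2×0.017) + 10 ≈ 1848.2 mm; DoF = Df − Dn = 1782.9 − 610.9 ≈ 1172.0 mm.
Ratio = 1172.0 / 908.83 ≈ 1.29.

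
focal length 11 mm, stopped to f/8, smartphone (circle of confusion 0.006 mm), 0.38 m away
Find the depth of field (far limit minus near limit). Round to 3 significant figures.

Hyperfocal distance H = f²/(N·c) + f = 11²/(8 × 0.006) + 11 = 121/0.048 + 11 ≈ 2531.8 mm ≈ 2.532 m.
Near limit Dn = s·(H − f)/(H + s − 2f) = 380 × (2531.8 − 11) / (2531.8 + 380 − 2 × 11) = 380 × 2520.8 / 2889.8 ≈ 331.48 mm.
Far limit Df = s·(H − f)/(H − s) = 380 × (2531.8 − 11) / (2531.8 − 380) = 380 × 2520.8 / 2151.8 ≈ 445.16 mm.
Depth of field = Df − Dn = 445.16 − 331.48 ≈ 113.68 mm.

114 mm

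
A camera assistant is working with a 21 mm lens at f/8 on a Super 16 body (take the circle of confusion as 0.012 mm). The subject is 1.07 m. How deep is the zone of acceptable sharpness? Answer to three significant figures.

Hyperfocal distance H = f²/(N·c) + f = 21²/(8 × 0.012) + 21 = 441/0.096 + 21 ≈ 4614.8 mm ≈ 4.615 m.
Near limit Dn = s·(H − f)/(H + s − 2f) = 1070 × (4614.8 − 21) / (4614.8 + 1070 − 2 × 21) = 1070 × 4593.8 / 5642.8 ≈ 871.08 mm.
Far limit Df = s·(H − f)/(H − s) = 1070 × (4614.8 − 21) / (4614.8 − 1070) = 1070 × 4593.8 / 3544.8 ≈ 1386.65 mm.
Depth of field = Df − Dn = 1386.65 − 871.08 ≈ 515.57 mm ≈ 0.516 m.

0.516 m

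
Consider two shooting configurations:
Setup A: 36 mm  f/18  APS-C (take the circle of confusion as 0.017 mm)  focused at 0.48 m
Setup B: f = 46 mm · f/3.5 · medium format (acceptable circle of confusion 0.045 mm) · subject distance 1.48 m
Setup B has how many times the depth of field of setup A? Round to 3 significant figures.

Setup A: H = 36²/(18×0.017) + 36 ≈ 4271.3 mm; DoF = Df − Dn = 536.21 − 434.45 ≈ 101.76 mm.
Setup B: H = 46²/(3.5×0.045) + 46 ≈ 13480.9 mm; DoF = Df − Dn = 1656.85 − 1337.26 ≈ 319.59 mm.
Ratio = 319.59 / 101.76 ≈ 3.14.

3.14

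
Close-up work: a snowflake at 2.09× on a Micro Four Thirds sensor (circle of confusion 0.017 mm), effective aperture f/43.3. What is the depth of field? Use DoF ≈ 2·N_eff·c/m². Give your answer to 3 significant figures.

0.337 mm

At magnification m, DoF ≈ 2·N_eff·c/m² = 2 × 43.3 × 0.017 / 2.09² = 1.472 / 4.368 ≈ 0.337 mm.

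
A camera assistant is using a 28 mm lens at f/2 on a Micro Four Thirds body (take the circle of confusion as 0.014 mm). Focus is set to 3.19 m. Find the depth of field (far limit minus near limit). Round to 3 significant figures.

Hyperfocal distance H = f²/(N·c) + f = 28²/(2 × 0.014) + 28 = 784/0.028 + 28 ≈ 28028.0 mm ≈ 28.03 m.
Near limit Dn = s·(H − f)/(H + s − 2f) = 3190 × (28028.0 − 28) / (28028.0 + 3190 − 2 × 28) = 3190 × 28000.0 / 31162.0 ≈ 2866.31 mm.
Far limit Df = s·(H − f)/(H − s) = 3190 × (28028.0 − 28) / (28028.0 − 3190) = 3190 × 28000.0 / 24838.0 ≈ 3596.10 mm.
Depth of field = Df − Dn = 3596.10 − 2866.31 ≈ 729.79 mm ≈ 0.730 m.

0.730 m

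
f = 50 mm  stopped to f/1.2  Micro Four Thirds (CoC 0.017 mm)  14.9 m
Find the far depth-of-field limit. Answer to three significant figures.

Hyperfocal distance H = f²/(N·c) + f = 50²/(1.2 × 0.017) + 50 = 2500/0.0204 + 50 ≈ 122599.0 mm ≈ 122.6 m.
Far limit Df = s·(H − f)/(H − s) = 14900 × (122599.0 − 50) / (122599.0 − 14900) = 14900 × 122549.0 / 107699.0 ≈ 16954 mm ≈ 17.0 m.

17.0 m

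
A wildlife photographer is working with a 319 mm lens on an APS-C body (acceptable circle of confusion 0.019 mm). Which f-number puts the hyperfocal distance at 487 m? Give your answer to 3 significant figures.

Rearrange H = f²/(N·c) + f for N: N = f² / ((H − f)·c).
N = 319² / ((487000 − 319) × 0.019) = 101761 / 9247 ≈ 11.

f/11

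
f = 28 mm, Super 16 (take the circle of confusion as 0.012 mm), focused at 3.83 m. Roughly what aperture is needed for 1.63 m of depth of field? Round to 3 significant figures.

Write h = H − f = f²/(N·c). The thin-lens limits are Dn = s·h/(h + (s−f)) and Df = s·h/(h − (s−f)), so DoF = Df − Dn = 2·s·(s−f)·h / (h² − (s−f)²).
That is a quadratic in h: DoF·h² − 2·s·(s−f)·h − DoF·(s−f)² = 0 ⇒ h = (s−f)·(s + √(s² + DoF²)) / DoF = 3802 × (3830 + √(3830² + 1630²)) / 1630 = 3802 × (3830 + 4162.43) / 1630 ≈ 18642 mm.
Then N = f²/(c·h) = 28² / (0.012 × 18642) = 784 / 223.71 ≈ 3.50.

f/3.50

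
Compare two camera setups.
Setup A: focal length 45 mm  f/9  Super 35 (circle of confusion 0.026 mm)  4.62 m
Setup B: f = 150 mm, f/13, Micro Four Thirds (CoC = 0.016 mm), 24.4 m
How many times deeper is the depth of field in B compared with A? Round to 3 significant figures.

1.70

Setup A: H = 45²/(9×0.026) + 45 ≈ 8698.8 mm; DoF = Df − Dn = 9802.0 − 3022.2 ≈ 6779.8 mm.
Setup B: H = 150²/(13×0.016) + 150 ≈ 108323.1 mm; DoF = Df − Dn = 31451 − 19932 ≈ 11519 mm.
Ratio = 11519 / 6779.8 ≈ 1.70.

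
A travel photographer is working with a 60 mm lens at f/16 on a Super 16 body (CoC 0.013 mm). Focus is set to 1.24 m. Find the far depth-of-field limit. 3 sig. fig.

1.33 m

Hyperfocal distance H = f²/(N·c) + f = 60²/(16 × 0.013) + 60 = 3600/0.208 + 60 ≈ 17367.7 mm ≈ 17.37 m.
Far limit Df = s·(H − f)/(H − s) = 1240 × (17367.7 − 60) / (17367.7 − 1240) = 1240 × 17307.7 / 16127.7 ≈ 1330.7 mm ≈ 1.33 m.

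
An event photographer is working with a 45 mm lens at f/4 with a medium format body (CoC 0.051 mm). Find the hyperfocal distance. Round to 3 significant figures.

9.97 m

Hyperfocal distance H = f²/(N·c) + f = 45²/(4 × 0.051) + 45 = 2025/0.204 + 45 ≈ 9971.5 mm ≈ 9.97 m.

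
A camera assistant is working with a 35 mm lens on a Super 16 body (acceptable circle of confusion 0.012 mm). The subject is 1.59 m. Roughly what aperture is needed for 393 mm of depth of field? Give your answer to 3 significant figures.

Write h = H − f = f²/(N·c). The thin-lens limits are Dn = s·h/(h + (s−f)) and Df = s·h/(h − (s−f)), so DoF = Df − Dn = 2·s·(s−f)·h / (h² − (s−f)²).
That is a quadratic in h: DoF·h² − 2·s·(s−f)·h − DoF·(s−f)² = 0 ⇒ h = (s−f)·(s + √(s² + DoF²)) / DoF = 1555 × (1590 + √(1590² + 393²)) / 393 = 1555 × (1590 + 1637.85) / 393 ≈ 12772 mm.
Then N = f²/(c·h) = 35² / (0.012 × 12772) = 1225 / 153.26 ≈ 7.99.

f/7.99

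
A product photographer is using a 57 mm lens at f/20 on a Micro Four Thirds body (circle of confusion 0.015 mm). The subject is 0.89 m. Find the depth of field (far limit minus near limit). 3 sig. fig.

138 mm

Hyperfocal distance H = f²/(N·c) + f = 57²/(20 × 0.015) + 57 = 3249/0.3 + 57 ≈ 10887.0 mm ≈ 10.89 m.
Near limit Dn = s·(H − f)/(H + s − 2f) = 890 × (10887.0 − 57) / (10887.0 + 890 − 2 × 57) = 890 × 10830.0 / 11663.0 ≈ 826.43 mm.
Far limit Df = s·(H − f)/(H − s) = 890 × (10887.0 − 57) / (10887.0 − 890) = 890 × 10830.0 / 9997.0 ≈ 964.16 mm.
Depth of field = Df − Dn = 964.16 − 826.43 ≈ 137.73 mm.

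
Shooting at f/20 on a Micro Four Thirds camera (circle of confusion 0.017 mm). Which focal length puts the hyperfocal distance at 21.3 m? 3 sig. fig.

From H = f²/(N·c) + f, with f ≪ H: f ≈ √(H·N·c) = √(21300 × 20 × 0.017) = √7242.0 ≈ 85.10 mm.
Exact: f² + N·c·f − N·c·H = 0 ⇒ f = (−N·c + √((N·c)² + 4·N·c·H))/2 = (−0.34 + √28968)/2 ≈ 84.930 mm ≈ 84.9 mm.

84.9 mm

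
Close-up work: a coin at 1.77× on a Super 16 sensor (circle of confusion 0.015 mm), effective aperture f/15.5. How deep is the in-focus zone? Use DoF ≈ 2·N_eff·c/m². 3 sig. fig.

0.148 mm

At magnification m, DoF ≈ 2·N_eff·c/m² = 2 × 15.5 × 0.015 / 1.77² = 0.465 / 3.133 ≈ 0.148 mm.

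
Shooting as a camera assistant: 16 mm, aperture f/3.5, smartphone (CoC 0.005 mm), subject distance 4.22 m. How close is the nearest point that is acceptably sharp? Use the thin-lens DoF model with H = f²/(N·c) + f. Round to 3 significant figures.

Hyperfocal distance H = f²/(N·c) + f = 16²/(3.5 × 0.005) + 16 = 256/0.0175 + 16 ≈ 14644.6 mm ≈ 14.64 m.
Near limit Dn = s·(H − f)/(H + s − 2f) = 4220 × (14644.6 − 16) / (14644.6 + 4220 − 2 × 16) = 4220 × 14628.6 / 18832.6 ≈ 3278.0 mm ≈ 3.28 m.

3.28 m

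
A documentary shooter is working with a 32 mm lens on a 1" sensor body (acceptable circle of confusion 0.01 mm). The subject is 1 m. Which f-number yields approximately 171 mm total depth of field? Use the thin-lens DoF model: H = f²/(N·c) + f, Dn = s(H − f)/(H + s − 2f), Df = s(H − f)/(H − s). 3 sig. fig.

f/8.98

Write h = H − f = f²/(N·c). The thin-lens limits are Dn = s·h/(h + (s−f)) and Df = s·h/(h − (s−f)), so DoF = Df − Dn = 2·s·(s−f)·h / (h² − (s−f)²).
That is a quadratic in h: DoF·h² − 2·s·(s−f)·h − DoF·(s−f)² = 0 ⇒ h = (s−f)·(s + √(s² + DoF²)) / DoF = 968 × (1000 + √(1000² + 171²)) / 171 = 968 × (1000 + 1014.52) / 171 ≈ 11404 mm.
Then N = f²/(c·h) = 32² / (0.01 × 11404) = 1024 / 114.04 ≈ 8.98.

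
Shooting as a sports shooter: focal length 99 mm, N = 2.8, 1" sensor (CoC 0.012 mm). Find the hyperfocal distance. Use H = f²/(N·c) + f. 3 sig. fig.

292 m

Hyperfocal distance H = f²/(N·c) + f = 99²/(2.8 × 0.012) + 99 = 9801/0.0336 + 99 ≈ 291795.4 mm ≈ 292 m.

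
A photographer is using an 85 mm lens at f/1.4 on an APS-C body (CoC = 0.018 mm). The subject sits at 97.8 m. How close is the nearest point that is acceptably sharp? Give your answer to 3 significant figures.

Hyperfocal distance H = f²/(N·c) + f = 85²/(1.4 × 0.018) + 85 = 7225/0.0252 + 85 ≈ 286791.3 mm ≈ 286.8 m.
Near limit Dn = s·(H − f)/(H + s − 2f) = 97800 × (286791.3 − 85) / (286791.3 + 97800 − 2 × 85) = 97800 × 286706.3 / 384421.3 ≈ 72940 mm ≈ 72.9 m.

72.9 m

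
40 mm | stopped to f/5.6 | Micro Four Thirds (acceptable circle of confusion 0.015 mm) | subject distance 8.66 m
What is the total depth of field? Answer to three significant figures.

Hyperfocal distance H = f²/(N·c) + f = 40²/(5.6 × 0.015) + 40 = 1600/0.084 + 40 ≈ 19087.6 mm ≈ 19.09 m.
Near limit Dn = s·(H − f)/(H + s − 2f) = 8660 × (19087.6 − 40) / (19087.6 + 8660 − 2 × 40) = 8660 × 19047.6 / 27667.6 ≈ 5961.9 mm.
Far limit Df = s·(H − f)/(H − s) = 8660 × (19087.6 − 40) / (19087.6 − 8660) = 8660 × 19047.6 / 10427.6 ≈ 15818.8 mm.
Depth of field = Df − Dn = 15818.8 − 5961.9 ≈ 9856.9 mm ≈ 9.86 m.

9.86 m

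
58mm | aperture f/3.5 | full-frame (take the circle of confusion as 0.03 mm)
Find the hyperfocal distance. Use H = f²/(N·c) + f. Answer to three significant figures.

Hyperfocal distance H = f²/(N·c) + f = 58²/(3.5 × 0.03) + 58 = 3364/0.105 + 58 ≈ 32096.1 mm ≈ 32.1 m.

32.1 m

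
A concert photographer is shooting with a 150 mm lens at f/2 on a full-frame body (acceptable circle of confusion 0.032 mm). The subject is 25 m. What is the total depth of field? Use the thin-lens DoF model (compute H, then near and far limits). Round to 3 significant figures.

Hyperfocal distance H = f²/(N·c) + f = 150²/(2 × 0.032) + 150 = 22500/0.064 + 150 ≈ 351712.5 mm ≈ 351.7 m.
Near limit Dn = s·(H − f)/(H + s − 2f) = 25000 × (351712.5 − 150) / (351712.5 + 25000 − 2 × 150) = 25000 × 351562.5 / 376412.5 ≈ 23349.6 mm.
Far limit Df = s·(H − f)/(H − s) = 25000 × (351712.5 − 150) / (351712.5 − 25000) = 25000 × 351562.5 / 326712.5 ≈ 26901.5 mm.
Depth of field = Df − Dn = 26901.5 − 23349.6 ≈ 3551.9 mm ≈ 3.55 m.

3.55 m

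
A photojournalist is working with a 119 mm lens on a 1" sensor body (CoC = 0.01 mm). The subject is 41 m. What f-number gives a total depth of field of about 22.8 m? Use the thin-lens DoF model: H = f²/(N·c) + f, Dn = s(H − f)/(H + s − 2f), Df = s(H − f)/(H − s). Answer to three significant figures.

f/8.98

Write h = H − f = f²/(N·c). The thin-lens limits are Dn = s·h/(h + (s−f)) and Df = s·h/(h − (s−f)), so DoF = Df − Dn = 2·s·(s−f)·h / (h² − (s−f)²).
That is a quadratic in h: DoF·h² − 2·s·(s−f)·h − DoF·(s−f)² = 0 ⇒ h = (s−f)·(s + √(s² + DoF²)) / DoF = 40881 × (41000 + √(41000² + 22800²)) / 22800 = 40881 × (41000 + 46913.1) / 22800 ≈ 157631 mm.
Then N = f²/(c·h) = 119² / (0.01 × 157631) = 14161 / 1576.3 ≈ 8.98.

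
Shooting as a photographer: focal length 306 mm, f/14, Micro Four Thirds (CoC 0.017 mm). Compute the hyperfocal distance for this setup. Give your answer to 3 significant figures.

Hyperfocal distance H = f²/(N·c) + f = 306²/(14 × 0.017) + 306 = 93636/0.238 + 306 ≈ 393734.6 mm ≈ 394 m.

394 m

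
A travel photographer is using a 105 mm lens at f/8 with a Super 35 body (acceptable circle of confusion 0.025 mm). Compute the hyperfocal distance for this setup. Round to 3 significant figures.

55.2 m

Hyperfocal distance H = f²/(N·c) + f = 105²/(8 × 0.025) + 105 = 11025/0.2 + 105 ≈ 55230.0 mm ≈ 55.2 m.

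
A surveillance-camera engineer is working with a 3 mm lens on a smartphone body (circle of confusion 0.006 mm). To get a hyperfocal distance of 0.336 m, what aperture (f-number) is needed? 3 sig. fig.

Rearrange H = f²/(N·c) + f for N: N = f² / ((H − f)·c).
N = 3² / ((336 − 3) × 0.006) = 9 / 1.998 ≈ 4.50.

f/4.50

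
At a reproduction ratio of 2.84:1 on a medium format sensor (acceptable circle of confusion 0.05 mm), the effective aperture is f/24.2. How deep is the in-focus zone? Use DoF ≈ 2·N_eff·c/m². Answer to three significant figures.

At magnification m, DoF ≈ 2·N_eff·c/m² = 2 × 24.2 × 0.05 / 2.84² = 2.42 / 8.066 ≈ 0.3 mm.

0.300 mm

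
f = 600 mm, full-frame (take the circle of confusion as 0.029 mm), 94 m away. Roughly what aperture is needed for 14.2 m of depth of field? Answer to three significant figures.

Write h = H − f = f²/(N·c). The thin-lens limits are Dn = s·h/(h + (s−f)) and Df = s·h/(h − (s−f)), so DoF = Df − Dn = 2·s·(s−f)·h / (h² − (s−f)²).
That is a quadratic in h: DoF·h² − 2·s·(s−f)·h − DoF·(s−f)² = 0 ⇒ h = (s−f)·(s + √(s² + DoF²)) / DoF = 93400 × (94000 + √(94000² + 14200²)) / 14200 = 93400 × (94000 + 95066.5) / 14200 ≈ 1243578 mm.
Then N = f²/(c·h) = 600² / (0.029 × 1243578) = 360000 / 36064 ≈ 9.98.

f/9.98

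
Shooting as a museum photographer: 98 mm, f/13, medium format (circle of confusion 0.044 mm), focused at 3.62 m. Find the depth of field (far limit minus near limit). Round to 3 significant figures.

1.59 m

Hyperfocal distance H = f²/(N·c) + f = 98²/(13 × 0.044) + 98 = 9604/0.572 + 98 ≈ 16888.2 mm ≈ 16.89 m.
Near limit Dn = s·(H − f)/(H + s − 2f) = 3620 × (16888.2 − 98) / (16888.2 + 3620 − 2 × 98) = 3620 × 16790.2 / 20312.2 ≈ 2992.3 mm.
Far limit Df = s·(H − f)/(H − s) = 3620 × (16888.2 − 98) / (16888.2 − 3620) = 3620 × 16790.2 / 13268.2 ≈ 4580.9 mm.
Depth of field = Df − Dn = 4580.9 − 2992.3 ≈ 1588.6 mm ≈ 1.59 m.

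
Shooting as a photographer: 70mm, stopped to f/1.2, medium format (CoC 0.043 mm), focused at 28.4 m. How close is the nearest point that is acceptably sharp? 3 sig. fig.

21.9 m

Hyperfocal distance H = f²/(N·c) + f = 70²/(1.2 × 0.043) + 70 = 4900/0.0516 + 70 ≈ 95031.2 mm ≈ 95.03 m.
Near limit Dn = s·(H − f)/(H + s − 2f) = 28400 × (95031.2 − 70) / (95031.2 + 28400 − 2 × 70) = 28400 × 94961.2 / 123291.2 ≈ 21874 mm ≈ 21.9 m.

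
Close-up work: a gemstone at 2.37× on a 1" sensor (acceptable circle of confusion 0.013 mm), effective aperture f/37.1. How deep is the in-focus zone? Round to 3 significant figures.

At magnification m, DoF ≈ 2·N_eff·c/m² = 2 × 37.1 × 0.013 / 2.37² = 0.9646 / 5.617 ≈ 0.172 mm.

0.172 mm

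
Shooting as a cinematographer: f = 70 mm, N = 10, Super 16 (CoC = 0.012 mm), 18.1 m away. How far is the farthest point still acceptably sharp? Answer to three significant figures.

Hyperfocal distance H = f²/(N·c) + f = 70²/(10 × 0.012) + 70 = 4900/0.12 + 70 ≈ 40903.3 mm ≈ 40.90 m.
Far limit Df = s·(H − f)/(H − s) = 18100 × (40903.3 − 70) / (40903.3 − 18100) = 18100 × 40833.3 / 22803.3 ≈ 32411 mm ≈ 32.4 m.

32.4 m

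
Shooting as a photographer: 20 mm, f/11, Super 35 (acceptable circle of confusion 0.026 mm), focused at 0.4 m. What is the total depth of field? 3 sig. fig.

235 mm

Hyperfocal distance H = f²/(N·c) + f = 20²/(11 × 0.026) + 20 = 400/0.286 + 20 ≈ 1418.6 mm ≈ 1.419 m.
Near limit Dn = s·(H − f)/(H + s − 2f) = 400 × (1418.6 − 20) / (1418.6 + 400 − 2 × 20) = 400 × 1398.6 / 1778.6 ≈ 314.54 mm.
Far limit Df = s·(H − f)/(H − s) = 400 × (1418.6 − 20) / (1418.6 − 400) = 400 × 1398.6 / 1018.6 ≈ 549.22 mm.
Depth of field = Df − Dn = 549.22 − 314.54 ≈ 234.68 mm.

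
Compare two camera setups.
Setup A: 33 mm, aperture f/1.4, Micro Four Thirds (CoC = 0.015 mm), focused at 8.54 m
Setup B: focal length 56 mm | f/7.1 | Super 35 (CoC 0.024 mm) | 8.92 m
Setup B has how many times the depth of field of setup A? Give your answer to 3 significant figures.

Setup A: H = 33²/(1.4×0.015) + 33 ≈ 51890.1 mm; DoF = Df − Dn = 10215.9 − 7336.5 ≈ 2879.4 mm.
Setup B: H = 56²/(7.1×0.024) + 56 ≈ 18459.8 mm; DoF = Df − Dn = 17208 − 6020 ≈ 11188 mm.
Ratio = 11188 / 2879.4 ≈ 3.89.

3.89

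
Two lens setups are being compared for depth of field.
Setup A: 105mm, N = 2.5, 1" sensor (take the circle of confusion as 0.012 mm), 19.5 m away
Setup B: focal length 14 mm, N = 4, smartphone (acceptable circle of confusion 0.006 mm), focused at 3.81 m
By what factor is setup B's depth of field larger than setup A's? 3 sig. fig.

Setup A: H = 105²/(2.5×0.012) + 105 ≈ 367605.0 mm; DoF = Df − Dn = 20586.5 − 18522.5 ≈ 2064.0 mm.
Setup B: H = 14²/(4×0.006) + 14 ≈ 8180.7 mm; DoF = Df − Dn = 7119.1 − 2601.0 ≈ 4518.1 mm.
Ratio = 4518.1 / 2064.0 ≈ 2.19.

2.19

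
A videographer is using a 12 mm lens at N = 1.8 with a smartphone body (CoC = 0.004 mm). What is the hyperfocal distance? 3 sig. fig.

20.0 m

Hyperfocal distance H = f²/(N·c) + f = 12²/(1.8 × 0.004) + 12 = 144/0.0072 + 12 ≈ 20012.0 mm ≈ 20.0 m.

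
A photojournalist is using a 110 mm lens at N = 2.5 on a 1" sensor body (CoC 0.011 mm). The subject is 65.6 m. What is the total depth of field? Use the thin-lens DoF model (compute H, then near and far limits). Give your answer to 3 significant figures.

Hyperfocal distance H = f²/(N·c) + f = 110²/(2.5 × 0.011) + 110 = 12100/0.0275 + 110 ≈ 440110.0 mm ≈ 440.1 m.
Near limit Dn = s·(H − f)/(H + s − 2f) = 65600 × (440110.0 − 110) / (440110.0 + 65600 − 2 × 110) = 65600 × 440000.0 / 505490.0 ≈ 57101 mm.
Far limit Df = s·(H − f)/(H − s) = 65600 × (440110.0 − 110) / (440110.0 − 65600) = 65600 × 440000.0 / 374510.0 ≈ 77071 mm.
Depth of field = Df − Dn = 77071 − 57101 ≈ 19970 mm ≈ 20.0 m.

20.0 m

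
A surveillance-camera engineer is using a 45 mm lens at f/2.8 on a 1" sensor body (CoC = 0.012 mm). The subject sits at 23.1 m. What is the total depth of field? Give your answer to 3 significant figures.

Hyperfocal distance H = f²/(N·c) + f = 45²/(2.8 × 0.012) + 45 = 2025/0.0336 + 45 ≈ 60312.9 mm ≈ 60.31 m.
Near limit Dn = s·(H − f)/(H + s − 2f) = 23100 × (60312.9 − 45) / (60312.9 + 23100 − 2 × 45) = 23100 × 60267.9 / 83322.9 ≈ 16708 mm.
Far limit Df = s·(H − f)/(H − s) = 23100 × (60312.9 − 45) / (60312.9 − 23100) = 23100 × 60267.9 / 37212.9 ≈ 37411 mm.
Depth of field = Df − Dn = 37411 − 16708 ≈ 20703 mm ≈ 20.7 m.

20.7 m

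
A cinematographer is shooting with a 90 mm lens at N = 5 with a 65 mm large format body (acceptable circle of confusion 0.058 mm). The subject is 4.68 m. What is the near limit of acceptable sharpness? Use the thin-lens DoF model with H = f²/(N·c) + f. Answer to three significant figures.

4.02 m

Hyperfocal distance H = f²/(N·c) + f = 90²/(5 × 0.058) + 90 = 8100/0.29 + 90 ≈ 28021.0 mm ≈ 28.02 m.
Near limit Dn = s·(H − f)/(H + s − 2f) = 4680 × (28021.0 − 90) / (28021.0 + 4680 − 2 × 90) = 4680 × 27931.0 / 32521.0 ≈ 4019.5 mm ≈ 4.02 m.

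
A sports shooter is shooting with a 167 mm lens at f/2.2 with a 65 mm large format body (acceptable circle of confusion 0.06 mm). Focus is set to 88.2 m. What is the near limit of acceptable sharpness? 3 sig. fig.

Hyperfocal distance H = f²/(N·c) + f = 167²/(2.2 × 0.06) + 167 = 27889/0.132 + 167 ≈ 211447.3 mm ≈ 211.4 m.
Near limit Dn = s·(H − f)/(H + s − 2f) = 88200 × (211447.3 − 167) / (211447.3 + 88200 − 2 × 167) = 88200 × 211280.3 / 299313.3 ≈ 62259 mm ≈ 62.3 m.

62.3 m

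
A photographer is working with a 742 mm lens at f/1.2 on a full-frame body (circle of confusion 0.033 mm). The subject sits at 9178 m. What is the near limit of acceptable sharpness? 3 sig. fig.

5530 m

Hyperfocal distance H = f²/(N·c) + f = 742²/(1.2 × 0.033) + 742 = 550564/0.0396 + 742 ≈ 13903873.3 mm ≈ 13904 m.
Near limit Dn = s·(H − f)/(H + s − 2f) = 9178000 × (13903873.3 − 742) / (13903873.3 + 9178000 − 2 × 742) = 9178000 × 13903131.3 / 23080389.3 ≈ 5528630 mm ≈ 5530 m.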